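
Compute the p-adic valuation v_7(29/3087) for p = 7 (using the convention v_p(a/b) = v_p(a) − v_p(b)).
v_7(29/3087) = -3

Factor powers of 7 from the numerator and denominator of the reduced fraction: 29 = 7^0 · 29 and 3087 = 7^3 · 9. Apply v_p(a/b) = v_p(a) − v_p(b): v_7(29/3087) = 0 − 3 = -3.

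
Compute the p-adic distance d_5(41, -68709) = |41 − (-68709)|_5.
d_5(41, -68709) = 1/3125

Step 1 — x − y = 41 − (-68709) = 68750. Step 2 — v_5(68750) = 5 (factor: 68750 = (5^5 · 22); the sign does not affect v_p). Step 3 — |x − y|_5 = 5^{-5} = 1/3125.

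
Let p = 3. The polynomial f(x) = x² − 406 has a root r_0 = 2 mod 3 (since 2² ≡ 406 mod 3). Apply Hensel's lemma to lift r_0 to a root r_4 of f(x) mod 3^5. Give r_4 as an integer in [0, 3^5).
r_4 = 161 (mod 243)

Hensel's recurrence: r_{i+1} = r_i − f(r_i)·(f′(r_i))^{-1} mod 3^{i+2}, with f′(x) = 2x. Iterate:
  r_0 = 2 (mod 3)
  r_1 = 8 (mod 9)
  r_2 = 26 (mod 27)
  r_3 = 80 (mod 81)
  r_4 = 161 (mod 243)
Final: r_4 = 161, and one checks f(r_4) ≡ 0 mod 3^5.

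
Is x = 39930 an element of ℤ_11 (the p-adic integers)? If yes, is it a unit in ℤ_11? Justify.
x ∈ ℤ_11 but not a unit; v_11(x) = 3 > 0

ℤ_11 = {x ∈ ℚ_11 : v_11(x) ≥ 0} and ℤ_11^× = {x ∈ ℤ_11 : v_11(x) = 0}. Here v_11(39930) = v_11(num) − v_11(den) = 3; compare against these criteria.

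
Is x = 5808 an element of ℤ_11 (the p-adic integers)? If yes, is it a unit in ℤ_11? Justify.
x ∈ ℤ_11 but not a unit; v_11(x) = 2 > 0

ℤ_11 = {x ∈ ℚ_11 : v_11(x) ≥ 0} and ℤ_11^× = {x ∈ ℤ_11 : v_11(x) = 0}. Here v_11(5808) = v_11(num) − v_11(den) = 2; compare against these criteria.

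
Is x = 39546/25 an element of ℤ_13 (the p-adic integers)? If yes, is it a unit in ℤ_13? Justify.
x ∈ ℤ_13 but not a unit; v_13(x) = 3 > 0

ℤ_13 = {x ∈ ℚ_13 : v_13(x) ≥ 0} and ℤ_13^× = {x ∈ ℤ_13 : v_13(x) = 0}. Here v_13(39546/25) = v_13(num) − v_13(den) = 3; compare against these criteria.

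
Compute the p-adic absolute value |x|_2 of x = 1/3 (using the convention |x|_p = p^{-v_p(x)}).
|1/3|_2 = 1

Step 1 — compute v_2(x) by factoring powers of 2 out of the numerator and denominator: v_2(1/3) = 0. Step 2 — apply |x|_p = p^{-v_p(x)} = 2^{0} = 1.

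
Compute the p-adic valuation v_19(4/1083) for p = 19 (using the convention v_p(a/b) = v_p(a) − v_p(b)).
v_19(4/1083) = -2

Factor powers of 19 from the numerator and denominator of the reduced fraction: 4 = 19^0 · 4 and 1083 = 19^2 · 3. Apply v_p(a/b) = v_p(a) − v_p(b): v_19(4/1083) = 0 − 2 = -2.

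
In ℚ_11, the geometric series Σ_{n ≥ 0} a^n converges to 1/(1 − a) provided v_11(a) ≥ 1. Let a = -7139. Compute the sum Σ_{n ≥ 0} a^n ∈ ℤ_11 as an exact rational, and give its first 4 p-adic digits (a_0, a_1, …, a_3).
Σ a^n = 1/(1 − a) = 1/7140;  first 4 digits = (1, 0, 7, 5)

v_11(a) = 2 ≥ 1, so the series converges in ℤ_11 to 1/(1 − a) = 1/(1 − (-7139)) = 1/7140. Expand this rational in ℤ_11: compute digits iteratively via d_i = x_i mod 11, x_{i+1} = (x_i − d_i)/11. The first 4 digits are (1, 0, 7, 5).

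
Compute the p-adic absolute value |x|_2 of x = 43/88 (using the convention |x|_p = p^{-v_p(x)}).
|43/88|_2 = 8

Step 1 — compute v_2(x) by factoring powers of 2 out of the numerator and denominator: v_2(43/88) = -3. Step 2 — apply |x|_p = p^{-v_p(x)} = 2^{3} = 8.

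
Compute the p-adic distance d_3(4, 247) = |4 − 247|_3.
d_3(4, 247) = 1/243

Step 1 — x − y = 4 − 247 = -243. Step 2 — v_3(-243) = 5 (factor: -243 = −(3^5 · 1); the sign does not affect v_p). Step 3 — |x − y|_3 = 3^{-5} = 1/243.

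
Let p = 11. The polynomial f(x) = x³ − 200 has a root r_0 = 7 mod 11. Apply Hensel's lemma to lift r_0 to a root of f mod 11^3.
r_2 = 425 (mod 1331)

Hensel: r_{i+1} = r_i − f(r_i)/f′(r_i) mod 11^{i+2}, where f′(x) = 3x². Iterate:
  r_0 = 7 (mod 11)
  r_1 = 62 (mod 121)
  r_2 = 425 (mod 1331)
Final: r = 425 with f(r) ≡ 0 mod 11^3.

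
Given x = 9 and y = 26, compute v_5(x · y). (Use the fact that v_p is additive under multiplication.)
v_5(234) = 0

v_p(x) = 0 (factor: 9 = 5^0 · 9); v_p(y) = 0 (factor: 26 = 5^0 · 26). Additivity: v_p(xy) = v_p(x) + v_p(y) = 0 + 0 = 0. (Direct check: xy = 234 = 5^0 · (234).)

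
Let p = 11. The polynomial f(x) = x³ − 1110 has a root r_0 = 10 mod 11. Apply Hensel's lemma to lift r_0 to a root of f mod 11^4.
r_3 = 12550 (mod 14641)

Hensel: r_{i+1} = r_i − f(r_i)/f′(r_i) mod 11^{i+2}, where f′(x) = 3x². Iterate:
  r_0 = 10 (mod 11)
  r_1 = 87 (mod 121)
  r_2 = 571 (mod 1331)
  r_3 = 12550 (mod 14641)
Final: r = 12550 with f(r) ≡ 0 mod 11^4.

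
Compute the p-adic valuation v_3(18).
v_3(18) = 2

v_3(n) is the largest exponent k such that 3^k divides n. Factor out: 18 = 3^2 · 2. (Sign doesn't affect v_p.) So v_3(18) = 2.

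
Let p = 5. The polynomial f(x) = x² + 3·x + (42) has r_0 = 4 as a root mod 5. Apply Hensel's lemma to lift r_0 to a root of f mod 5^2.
r_1 = 9 (mod 25)

Hensel: r_{i+1} = r_i − f(r_i)·(f′(r_i))^{-1} mod 5^{i+2}, f′(x) = 2x + 3. Iterate:
  r_0 = 4 (mod 5)
  r_1 = 9 (mod 25)
Final: r = 9 satisfies f(r) ≡ 0 mod 5^2.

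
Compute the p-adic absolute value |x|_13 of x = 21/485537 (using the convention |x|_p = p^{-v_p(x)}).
|21/485537|_13 = 28561

Step 1 — compute v_13(x) by factoring powers of 13 out of the numerator and denominator: v_13(21/485537) = -4. Step 2 — apply |x|_p = p^{-v_p(x)} = 13^{4} = 28561.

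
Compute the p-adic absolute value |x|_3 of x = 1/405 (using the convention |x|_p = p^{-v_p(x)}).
|1/405|_3 = 81

Step 1 — compute v_3(x) by factoring powers of 3 out of the numerator and denominator: v_3(1/405) = -4. Step 2 — apply |x|_p = p^{-v_p(x)} = 3^{4} = 81.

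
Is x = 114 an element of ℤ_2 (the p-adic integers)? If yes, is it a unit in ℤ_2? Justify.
x ∈ ℤ_2 but not a unit; v_2(x) = 1 > 0

ℤ_2 = {x ∈ ℚ_2 : v_2(x) ≥ 0} and ℤ_2^× = {x ∈ ℤ_2 : v_2(x) = 0}. Here v_2(114) = v_2(num) − v_2(den) = 1; compare against these criteria.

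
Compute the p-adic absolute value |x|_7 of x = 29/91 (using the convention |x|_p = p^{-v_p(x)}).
|29/91|_7 = 7

Step 1 — compute v_7(x) by factoring powers of 7 out of the numerator and denominator: v_7(29/91) = -1. Step 2 — apply |x|_p = p^{-v_p(x)} = 7^{1} = 7.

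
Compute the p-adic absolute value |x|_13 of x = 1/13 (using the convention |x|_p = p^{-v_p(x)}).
|1/13|_13 = 13

Step 1 — compute v_13(x) by factoring powers of 13 out of the numerator and denominator: v_13(1/13) = -1. Step 2 — apply |x|_p = p^{-v_p(x)} = 13^{1} = 13.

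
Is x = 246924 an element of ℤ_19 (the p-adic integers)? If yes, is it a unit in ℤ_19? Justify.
x ∈ ℤ_19 but not a unit; v_19(x) = 3 > 0

ℤ_19 = {x ∈ ℚ_19 : v_19(x) ≥ 0} and ℤ_19^× = {x ∈ ℤ_19 : v_19(x) = 0}. Here v_19(246924) = v_19(num) − v_19(den) = 3; compare against these criteria.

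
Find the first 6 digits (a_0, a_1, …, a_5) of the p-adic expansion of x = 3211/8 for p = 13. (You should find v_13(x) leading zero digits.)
(a_0, …, a_5) = (0, 0, 4, 8, 1, 8)

v_13(3211/8) = 2, so a_0 = ... = a_1 = 0. Factor out: x = 13^2 · u with u = 19/8 a unit in ℤ_13. Expand u iteratively via a_{v+i} = u_i mod 13, u_{i+1} = (u_i − a_{v+i})/13:
  u_0 = 19/8;  a_2 = 4;  u_1 = (u_0 − 4)/13 = -1/8
  u_1 = -1/8;  a_3 = 8;  u_2 = (u_1 − 8)/13 = -5/8
  u_2 = -5/8;  a_4 = 1;  u_3 = (u_2 − 1)/13 = -1/8
  u_3 = -1/8;  a_5 = 8;  u_4 = (u_3 − 8)/13 = -5/8
Digits: (0, 0, 4, 8, 1, 8).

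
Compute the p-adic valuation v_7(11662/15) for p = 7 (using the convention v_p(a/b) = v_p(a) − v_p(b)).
v_7(11662/15) = 3

Factor powers of 7 from the numerator and denominator of the reduced fraction: 11662 = 7^3 · 34 and 15 = 7^0 · 15. Apply v_p(a/b) = v_p(a) − v_p(b): v_7(11662/15) = 3 − 0 = 3.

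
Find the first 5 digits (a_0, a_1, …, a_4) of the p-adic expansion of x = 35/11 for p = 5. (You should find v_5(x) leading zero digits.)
(a_0, …, a_4) = (0, 2, 2, 0, 4)

v_5(35/11) = 1, so a_0 = ... = a_0 = 0. Factor out: x = 5^1 · u with u = 7/11 a unit in ℤ_5. Expand u iteratively via a_{v+i} = u_i mod 5, u_{i+1} = (u_i − a_{v+i})/5:
  u_0 = 7/11;  a_1 = 2;  u_1 = (u_0 − 2)/5 = -3/11
  u_1 = -3/11;  a_2 = 2;  u_2 = (u_1 − 2)/5 = -5/11
  u_2 = -5/11;  a_3 = 0;  u_3 = (u_2 − 0)/5 = -1/11
  u_3 = -1/11;  a_4 = 4;  u_4 = (u_3 − 4)/5 = -9/11
Digits: (0, 2, 2, 0, 4).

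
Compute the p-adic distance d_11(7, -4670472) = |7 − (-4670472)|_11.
d_11(7, -4670472) = 1/161051

Step 1 — x − y = 7 − (-4670472) = 4670479. Step 2 — v_11(4670479) = 5 (factor: 4670479 = (11^5 · 29); the sign does not affect v_p). Step 3 — |x − y|_11 = 11^{-5} = 1/161051.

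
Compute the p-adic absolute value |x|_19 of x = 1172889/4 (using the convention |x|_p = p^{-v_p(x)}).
|1172889/4|_19 = 1/130321

Step 1 — compute v_19(x) by factoring powers of 19 out of the numerator and denominator: v_19(1172889/4) = 4. Step 2 — apply |x|_p = p^{-v_p(x)} = 19^{-4} = 1/130321.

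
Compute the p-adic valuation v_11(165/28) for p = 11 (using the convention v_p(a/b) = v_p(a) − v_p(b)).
v_11(165/28) = 1

Factor powers of 11 from the numerator and denominator of the reduced fraction: 165 = 11^1 · 15 and 28 = 11^0 · 28. Apply v_p(a/b) = v_p(a) − v_p(b): v_11(165/28) = 1 − 0 = 1.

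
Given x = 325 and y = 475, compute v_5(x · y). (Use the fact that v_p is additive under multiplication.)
v_5(154375) = 4

v_p(x) = 2 (factor: 325 = 5^2 · 13); v_p(y) = 2 (factor: 475 = 5^2 · 19). Additivity: v_p(xy) = v_p(x) + v_p(y) = 2 + 2 = 4. (Direct check: xy = 154375 = 5^4 · (247).)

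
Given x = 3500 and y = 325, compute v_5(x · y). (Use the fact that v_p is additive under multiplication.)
v_5(1137500) = 5

v_p(x) = 3 (factor: 3500 = 5^3 · 28); v_p(y) = 2 (factor: 325 = 5^2 · 13). Additivity: v_p(xy) = v_p(x) + v_p(y) = 3 + 2 = 5. (Direct check: xy = 1137500 = 5^5 · (364).)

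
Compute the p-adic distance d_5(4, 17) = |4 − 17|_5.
d_5(4, 17) = 1

Step 1 — x − y = 4 − 17 = -13. Step 2 — v_5(-13) = 0 (factor: -13 = −(5^0 · 13); the sign does not affect v_p). Step 3 — |x − y|_5 = 5^{0} = 1.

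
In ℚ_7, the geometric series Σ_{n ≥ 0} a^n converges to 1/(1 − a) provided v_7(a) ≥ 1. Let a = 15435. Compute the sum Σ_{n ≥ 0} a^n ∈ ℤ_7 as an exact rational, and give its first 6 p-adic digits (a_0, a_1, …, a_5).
Σ a^n = 1/(1 − a) = -1/15434;  first 6 digits = (1, 0, 0, 3, 6, 0)

v_7(a) = 3 ≥ 1, so the series converges in ℤ_7 to 1/(1 − a) = 1/(1 − 15435) = -1/15434. Expand this rational in ℤ_7: compute digits iteratively via d_i = x_i mod 7, x_{i+1} = (x_i − d_i)/7. The first 6 digits are (1, 0, 0, 3, 6, 0).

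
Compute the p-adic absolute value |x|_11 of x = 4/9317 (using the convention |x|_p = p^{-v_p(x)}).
|4/9317|_11 = 1331

Step 1 — compute v_11(x) by factoring powers of 11 out of the numerator and denominator: v_11(4/9317) = -3. Step 2 — apply |x|_p = p^{-v_p(x)} = 11^{3} = 1331.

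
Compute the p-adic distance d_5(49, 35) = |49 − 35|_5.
d_5(49, 35) = 1

Step 1 — x − y = 49 − 35 = 14. Step 2 — v_5(14) = 0 (factor: 14 = (5^0 · 14); the sign does not affect v_p). Step 3 — |x − y|_5 = 5^{0} = 1.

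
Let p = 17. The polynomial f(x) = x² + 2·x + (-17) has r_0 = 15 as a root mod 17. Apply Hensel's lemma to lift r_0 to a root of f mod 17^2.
r_1 = 134 (mod 289)

Hensel: r_{i+1} = r_i − f(r_i)·(f′(r_i))^{-1} mod 17^{i+2}, f′(x) = 2x + 2. Iterate:
  r_0 = 15 (mod 17)
  r_1 = 134 (mod 289)
Final: r = 134 satisfies f(r) ≡ 0 mod 17^2.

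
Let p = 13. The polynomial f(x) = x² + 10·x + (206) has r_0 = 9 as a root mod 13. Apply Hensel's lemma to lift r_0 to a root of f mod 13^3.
r_2 = 1257 (mod 2197)

Hensel: r_{i+1} = r_i − f(r_i)·(f′(r_i))^{-1} mod 13^{i+2}, f′(x) = 2x + 10. Iterate:
  r_0 = 9 (mod 13)
  r_1 = 74 (mod 169)
  r_2 = 1257 (mod 2197)
Final: r = 1257 satisfies f(r) ≡ 0 mod 13^3.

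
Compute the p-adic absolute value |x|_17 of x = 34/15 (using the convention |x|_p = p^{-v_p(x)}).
|34/15|_17 = 1/17

Step 1 — compute v_17(x) by factoring powers of 17 out of the numerator and denominator: v_17(34/15) = 1. Step 2 — apply |x|_p = p^{-v_p(x)} = 17^{-1} = 1/17.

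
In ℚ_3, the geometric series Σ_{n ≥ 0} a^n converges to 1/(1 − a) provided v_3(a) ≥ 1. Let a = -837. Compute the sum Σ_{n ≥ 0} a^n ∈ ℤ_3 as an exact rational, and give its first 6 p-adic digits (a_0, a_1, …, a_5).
Σ a^n = 1/(1 − a) = 1/838;  first 6 digits = (1, 0, 0, 2, 1, 2)

v_3(a) = 3 ≥ 1, so the series converges in ℤ_3 to 1/(1 − a) = 1/(1 − (-837)) = 1/838. Expand this rational in ℤ_3: compute digits iteratively via d_i = x_i mod 3, x_{i+1} = (x_i − d_i)/3. The first 6 digits are (1, 0, 0, 2, 1, 2).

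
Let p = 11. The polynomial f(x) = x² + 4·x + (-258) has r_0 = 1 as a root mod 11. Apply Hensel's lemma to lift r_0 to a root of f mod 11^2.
r_1 = 23 (mod 121)

Hensel: r_{i+1} = r_i − f(r_i)·(f′(r_i))^{-1} mod 11^{i+2}, f′(x) = 2x + 4. Iterate:
  r_0 = 1 (mod 11)
  r_1 = 23 (mod 121)
Final: r = 23 satisfies f(r) ≡ 0 mod 11^2.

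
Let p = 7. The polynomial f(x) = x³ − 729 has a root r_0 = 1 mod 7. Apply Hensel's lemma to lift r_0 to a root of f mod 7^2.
r_1 = 15 (mod 49)

Hensel: r_{i+1} = r_i − f(r_i)/f′(r_i) mod 7^{i+2}, where f′(x) = 3x². Iterate:
  r_0 = 1 (mod 7)
  r_1 = 15 (mod 49)
Final: r = 15 with f(r) ≡ 0 mod 7^2.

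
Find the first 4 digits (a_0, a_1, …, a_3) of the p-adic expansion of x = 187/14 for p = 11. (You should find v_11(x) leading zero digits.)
(a_0, …, a_3) = (0, 2, 7, 8)

v_11(187/14) = 1, so a_0 = ... = a_0 = 0. Factor out: x = 11^1 · u with u = 17/14 a unit in ℤ_11. Expand u iteratively via a_{v+i} = u_i mod 11, u_{i+1} = (u_i − a_{v+i})/11:
  u_0 = 17/14;  a_1 = 2;  u_1 = (u_0 − 2)/11 = -1/14
  u_1 = -1/14;  a_2 = 7;  u_2 = (u_1 − 7)/11 = -9/14
  u_2 = -9/14;  a_3 = 8;  u_3 = (u_2 − 8)/11 = -11/14
Digits: (0, 2, 7, 8).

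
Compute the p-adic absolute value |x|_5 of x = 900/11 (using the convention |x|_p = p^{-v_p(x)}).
|900/11|_5 = 1/25

Step 1 — compute v_5(x) by factoring powers of 5 out of the numerator and denominator: v_5(900/11) = 2. Step 2 — apply |x|_p = p^{-v_p(x)} = 5^{-2} = 1/25.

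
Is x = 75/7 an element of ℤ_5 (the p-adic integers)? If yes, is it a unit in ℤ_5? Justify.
x ∈ ℤ_5 but not a unit; v_5(x) = 2 > 0

ℤ_5 = {x ∈ ℚ_5 : v_5(x) ≥ 0} and ℤ_5^× = {x ∈ ℤ_5 : v_5(x) = 0}. Here v_5(75/7) = v_5(num) − v_5(den) = 2; compare against these criteria.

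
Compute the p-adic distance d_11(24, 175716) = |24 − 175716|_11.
d_11(24, 175716) = 1/14641

Step 1 — x − y = 24 − 175716 = -175692. Step 2 — v_11(-175692) = 4 (factor: -175692 = −(11^4 · 12); the sign does not affect v_p). Step 3 — |x − y|_11 = 11^{-4} = 1/14641.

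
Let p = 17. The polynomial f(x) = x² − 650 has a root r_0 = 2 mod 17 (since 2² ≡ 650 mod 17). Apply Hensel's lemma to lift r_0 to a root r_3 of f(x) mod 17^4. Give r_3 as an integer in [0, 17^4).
r_3 = 72558 (mod 83521)

Hensel's recurrence: r_{i+1} = r_i − f(r_i)·(f′(r_i))^{-1} mod 17^{i+2}, with f′(x) = 2x. Iterate:
  r_0 = 2 (mod 17)
  r_1 = 19 (mod 289)
  r_2 = 3776 (mod 4913)
  r_3 = 72558 (mod 83521)
Final: r_3 = 72558, and one checks f(r_3) ≡ 0 mod 17^4.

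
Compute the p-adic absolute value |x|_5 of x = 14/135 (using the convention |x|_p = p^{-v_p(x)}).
|14/135|_5 = 5

Step 1 — compute v_5(x) by factoring powers of 5 out of the numerator and denominator: v_5(14/135) = -1. Step 2 — apply |x|_p = p^{-v_p(x)} = 5^{1} = 5.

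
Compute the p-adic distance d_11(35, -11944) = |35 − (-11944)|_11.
d_11(35, -11944) = 1/1331

Step 1 — x − y = 35 − (-11944) = 11979. Step 2 — v_11(11979) = 3 (factor: 11979 = (11^3 · 9); the sign does not affect v_p). Step 3 — |x − y|_11 = 11^{-3} = 1/1331.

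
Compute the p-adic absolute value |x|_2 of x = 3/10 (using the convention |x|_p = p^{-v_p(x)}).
|3/10|_2 = 2

Step 1 — compute v_2(x) by factoring powers of 2 out of the numerator and denominator: v_2(3/10) = -1. Step 2 — apply |x|_p = p^{-v_p(x)} = 2^{1} = 2.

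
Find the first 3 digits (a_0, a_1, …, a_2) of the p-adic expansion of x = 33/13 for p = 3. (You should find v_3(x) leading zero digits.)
(a_0, …, a_2) = (0, 2, 1)

v_3(33/13) = 1, so a_0 = ... = a_0 = 0. Factor out: x = 3^1 · u with u = 11/13 a unit in ℤ_3. Expand u iteratively via a_{v+i} = u_i mod 3, u_{i+1} = (u_i − a_{v+i})/3:
  u_0 = 11/13;  a_1 = 2;  u_1 = (u_0 − 2)/3 = -5/13
  u_1 = -5/13;  a_2 = 1;  u_2 = (u_1 − 1)/3 = -6/13
Digits: (0, 2, 1).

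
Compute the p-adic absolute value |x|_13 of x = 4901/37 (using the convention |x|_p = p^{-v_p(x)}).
|4901/37|_13 = 1/169

Step 1 — compute v_13(x) by factoring powers of 13 out of the numerator and denominator: v_13(4901/37) = 2. Step 2 — apply |x|_p = p^{-v_p(x)} = 13^{-2} = 1/169.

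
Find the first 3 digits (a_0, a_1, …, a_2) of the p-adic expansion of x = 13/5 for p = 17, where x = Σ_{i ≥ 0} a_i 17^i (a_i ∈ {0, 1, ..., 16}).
(a_0, …, a_2) = (6, 10, 13)

v_17(13/5) = 0 (numerator and denominator both coprime to 17), so x ∈ ℤ_17^×. Compute digits iteratively via a_i = x_i mod 17, x_{i+1} = (x_i − a_i)/17, with x_0 = x:
  x_0 = 13/5;  a_0 = 6;  x_1 = (x_0 − 6)/17 = -1/5
  x_1 = -1/5;  a_1 = 10;  x_2 = (x_1 − 10)/17 = -3/5
  x_2 = -3/5;  a_2 = 13;  x_3 = (x_2 − 13)/17 = -4/5
Digits: (6, 10, 13).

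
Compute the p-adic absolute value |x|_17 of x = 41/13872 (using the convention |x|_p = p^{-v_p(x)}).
|41/13872|_17 = 289

Step 1 — compute v_17(x) by factoring powers of 17 out of the numerator and denominator: v_17(41/13872) = -2. Step 2 — apply |x|_p = p^{-v_p(x)} = 17^{2} = 289.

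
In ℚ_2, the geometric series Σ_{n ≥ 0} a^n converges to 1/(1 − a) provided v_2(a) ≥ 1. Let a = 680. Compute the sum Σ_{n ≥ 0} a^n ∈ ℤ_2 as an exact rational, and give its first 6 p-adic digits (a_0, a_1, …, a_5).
Σ a^n = 1/(1 − a) = -1/679;  first 6 digits = (1, 0, 0, 1, 0, 1)

v_2(a) = 3 ≥ 1, so the series converges in ℤ_2 to 1/(1 − a) = 1/(1 − 680) = -1/679. Expand this rational in ℤ_2: compute digits iteratively via d_i = x_i mod 2, x_{i+1} = (x_i − d_i)/2. The first 6 digits are (1, 0, 0, 1, 0, 1).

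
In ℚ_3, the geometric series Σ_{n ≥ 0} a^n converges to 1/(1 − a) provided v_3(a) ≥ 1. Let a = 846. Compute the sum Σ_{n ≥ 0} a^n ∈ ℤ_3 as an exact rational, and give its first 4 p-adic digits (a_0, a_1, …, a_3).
Σ a^n = 1/(1 − a) = -1/845;  first 4 digits = (1, 0, 1, 1)

v_3(a) = 2 ≥ 1, so the series converges in ℤ_3 to 1/(1 − a) = 1/(1 − 846) = -1/845. Expand this rational in ℤ_3: compute digits iteratively via d_i = x_i mod 3, x_{i+1} = (x_i − d_i)/3. The first 4 digits are (1, 0, 1, 1).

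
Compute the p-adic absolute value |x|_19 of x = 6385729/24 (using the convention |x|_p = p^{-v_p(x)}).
|6385729/24|_19 = 1/130321

Step 1 — compute v_19(x) by factoring powers of 19 out of the numerator and denominator: v_19(6385729/24) = 4. Step 2 — apply |x|_p = p^{-v_p(x)} = 19^{-4} = 1/130321.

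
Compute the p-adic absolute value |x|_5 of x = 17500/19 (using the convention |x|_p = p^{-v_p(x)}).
|17500/19|_5 = 1/625

Step 1 — compute v_5(x) by factoring powers of 5 out of the numerator and denominator: v_5(17500/19) = 4. Step 2 — apply |x|_p = p^{-v_p(x)} = 5^{-4} = 1/625.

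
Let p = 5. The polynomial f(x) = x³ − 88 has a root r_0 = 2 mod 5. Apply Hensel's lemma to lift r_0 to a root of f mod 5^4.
r_3 = 542 (mod 625)

Hensel: r_{i+1} = r_i − f(r_i)/f′(r_i) mod 5^{i+2}, where f′(x) = 3x². Iterate:
  r_0 = 2 (mod 5)
  r_1 = 17 (mod 25)
  r_2 = 42 (mod 125)
  r_3 = 542 (mod 625)
Final: r = 542 with f(r) ≡ 0 mod 5^4.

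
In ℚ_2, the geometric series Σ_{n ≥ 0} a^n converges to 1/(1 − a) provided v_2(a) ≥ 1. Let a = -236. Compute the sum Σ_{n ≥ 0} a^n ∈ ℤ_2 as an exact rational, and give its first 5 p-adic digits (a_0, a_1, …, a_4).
Σ a^n = 1/(1 − a) = 1/237;  first 5 digits = (1, 0, 1, 0, 0)

v_2(a) = 2 ≥ 1, so the series converges in ℤ_2 to 1/(1 − a) = 1/(1 − (-236)) = 1/237. Expand this rational in ℤ_2: compute digits iteratively via d_i = x_i mod 2, x_{i+1} = (x_i − d_i)/2. The first 5 digits are (1, 0, 1, 0, 0).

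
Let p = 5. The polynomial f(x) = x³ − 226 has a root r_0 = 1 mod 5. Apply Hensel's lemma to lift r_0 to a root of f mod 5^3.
r_2 = 76 (mod 125)

Hensel: r_{i+1} = r_i − f(r_i)/f′(r_i) mod 5^{i+2}, where f′(x) = 3x². Iterate:
  r_0 = 1 (mod 5)
  r_1 = 1 (mod 25)
  r_2 = 76 (mod 125)
Final: r = 76 with f(r) ≡ 0 mod 5^3.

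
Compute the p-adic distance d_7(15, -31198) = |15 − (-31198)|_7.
d_7(15, -31198) = 1/2401

Step 1 — x − y = 15 − (-31198) = 31213. Step 2 — v_7(31213) = 4 (factor: 31213 = (7^4 · 13); the sign does not affect v_p). Step 3 — |x − y|_7 = 7^{-4} = 1/2401.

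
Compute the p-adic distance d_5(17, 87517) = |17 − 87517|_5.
d_5(17, 87517) = 1/3125

Step 1 — x − y = 17 − 87517 = -87500. Step 2 — v_5(-87500) = 5 (factor: -87500 = −(5^5 · 28); the sign does not affect v_p). Step 3 — |x − y|_5 = 5^{-5} = 1/3125.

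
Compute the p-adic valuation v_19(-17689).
v_19(-17689) = 2

v_19(n) is the largest exponent k such that 19^k divides n. Factor out: -17689 = -19^2 · 49. (Sign doesn't affect v_p.) So v_19(-17689) = 2.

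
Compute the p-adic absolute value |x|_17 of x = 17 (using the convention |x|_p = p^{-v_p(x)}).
|17|_17 = 1/17

Step 1 — compute v_17(x) by factoring powers of 17 out of the numerator and denominator: v_17(17) = 1. Step 2 — apply |x|_p = p^{-v_p(x)} = 17^{-1} = 1/17.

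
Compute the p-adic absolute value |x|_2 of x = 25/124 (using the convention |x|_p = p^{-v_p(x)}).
|25/124|_2 = 4

Step 1 — compute v_2(x) by factoring powers of 2 out of the numerator and denominator: v_2(25/124) = -2. Step 2 — apply |x|_p = p^{-v_p(x)} = 2^{2} = 4.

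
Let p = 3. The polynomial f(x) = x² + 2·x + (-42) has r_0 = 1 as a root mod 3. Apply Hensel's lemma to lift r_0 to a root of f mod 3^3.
r_2 = 22 (mod 27)

Hensel: r_{i+1} = r_i − f(r_i)·(f′(r_i))^{-1} mod 3^{i+2}, f′(x) = 2x + 2. Iterate:
  r_0 = 1 (mod 3)
  r_1 = 4 (mod 9)
  r_2 = 22 (mod 27)
Final: r = 22 satisfies f(r) ≡ 0 mod 3^3.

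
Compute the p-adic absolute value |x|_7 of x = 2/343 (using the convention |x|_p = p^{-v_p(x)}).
|2/343|_7 = 343

Step 1 — compute v_7(x) by factoring powers of 7 out of the numerator and denominator: v_7(2/343) = -3. Step 2 — apply |x|_p = p^{-v_p(x)} = 7^{3} = 343.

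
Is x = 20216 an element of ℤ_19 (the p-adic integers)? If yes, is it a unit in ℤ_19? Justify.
x ∈ ℤ_19 but not a unit; v_19(x) = 2 > 0

ℤ_19 = {x ∈ ℚ_19 : v_19(x) ≥ 0} and ℤ_19^× = {x ∈ ℤ_19 : v_19(x) = 0}. Here v_19(20216) = v_19(num) − v_19(den) = 2; compare against these criteria.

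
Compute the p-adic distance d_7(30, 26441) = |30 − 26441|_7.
d_7(30, 26441) = 1/2401

Step 1 — x − y = 30 − 26441 = -26411. Step 2 — v_7(-26411) = 4 (factor: -26411 = −(7^4 · 11); the sign does not affect v_p). Step 3 — |x − y|_7 = 7^{-4} = 1/2401.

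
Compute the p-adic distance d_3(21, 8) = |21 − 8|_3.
d_3(21, 8) = 1

Step 1 — x − y = 21 − 8 = 13. Step 2 — v_3(13) = 0 (factor: 13 = (3^0 · 13); the sign does not affect v_p). Step 3 — |x − y|_3 = 3^{0} = 1.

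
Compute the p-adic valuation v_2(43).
v_2(43) = 0

v_2(n) is the largest exponent k such that 2^k divides n. Factor out: 43 = 2^0 · 43. (Sign doesn't affect v_p.) So v_2(43) = 0.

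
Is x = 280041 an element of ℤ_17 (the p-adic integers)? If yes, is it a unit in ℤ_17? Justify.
x ∈ ℤ_17 but not a unit; v_17(x) = 3 > 0

ℤ_17 = {x ∈ ℚ_17 : v_17(x) ≥ 0} and ℤ_17^× = {x ∈ ℤ_17 : v_17(x) = 0}. Here v_17(280041) = v_17(num) − v_17(den) = 3; compare against these criteria.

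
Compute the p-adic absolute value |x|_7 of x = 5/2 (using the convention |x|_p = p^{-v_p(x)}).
|5/2|_7 = 1

Step 1 — compute v_7(x) by factoring powers of 7 out of the numerator and denominator: v_7(5/2) = 0. Step 2 — apply |x|_p = p^{-v_p(x)} = 7^{0} = 1.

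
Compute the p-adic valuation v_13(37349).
v_13(37349) = 3

v_13(n) is the largest exponent k such that 13^k divides n. Factor out: 37349 = 13^3 · 17. (Sign doesn't affect v_p.) So v_13(37349) = 3.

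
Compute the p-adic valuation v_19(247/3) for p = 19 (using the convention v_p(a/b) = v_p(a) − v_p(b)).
v_19(247/3) = 1

Factor powers of 19 from the numerator and denominator of the reduced fraction: 247 = 19^1 · 13 and 3 = 19^0 · 3. Apply v_p(a/b) = v_p(a) − v_p(b): v_19(247/3) = 1 − 0 = 1.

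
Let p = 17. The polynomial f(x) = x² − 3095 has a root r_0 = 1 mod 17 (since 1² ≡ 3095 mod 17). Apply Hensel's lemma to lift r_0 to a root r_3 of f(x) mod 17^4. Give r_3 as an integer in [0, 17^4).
r_3 = 45476 (mod 83521)

Hensel's recurrence: r_{i+1} = r_i − f(r_i)·(f′(r_i))^{-1} mod 17^{i+2}, with f′(x) = 2x. Iterate:
  r_0 = 1 (mod 17)
  r_1 = 103 (mod 289)
  r_2 = 1259 (mod 4913)
  r_3 = 45476 (mod 83521)
Final: r_3 = 45476, and one checks f(r_3) ≡ 0 mod 17^4.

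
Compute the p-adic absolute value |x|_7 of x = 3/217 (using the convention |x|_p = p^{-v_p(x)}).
|3/217|_7 = 7

Step 1 — compute v_7(x) by factoring powers of 7 out of the numerator and denominator: v_7(3/217) = -1. Step 2 — apply |x|_p = p^{-v_p(x)} = 7^{1} = 7.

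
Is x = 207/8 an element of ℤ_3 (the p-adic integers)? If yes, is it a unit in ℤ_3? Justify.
x ∈ ℤ_3 but not a unit; v_3(x) = 2 > 0

ℤ_3 = {x ∈ ℚ_3 : v_3(x) ≥ 0} and ℤ_3^× = {x ∈ ℤ_3 : v_3(x) = 0}. Here v_3(207/8) = v_3(num) − v_3(den) = 2; compare against these criteria.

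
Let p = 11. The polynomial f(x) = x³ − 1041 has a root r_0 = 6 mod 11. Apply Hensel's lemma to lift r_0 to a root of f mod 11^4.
r_3 = 8608 (mod 14641)

Hensel: r_{i+1} = r_i − f(r_i)/f′(r_i) mod 11^{i+2}, where f′(x) = 3x². Iterate:
  r_0 = 6 (mod 11)
  r_1 = 17 (mod 121)
  r_2 = 622 (mod 1331)
  r_3 = 8608 (mod 14641)
Final: r = 8608 with f(r) ≡ 0 mod 11^4.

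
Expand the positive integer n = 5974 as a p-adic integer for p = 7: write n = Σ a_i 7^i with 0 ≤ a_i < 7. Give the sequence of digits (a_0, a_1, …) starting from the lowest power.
(a_0, a_1, …) = (3, 6, 2, 3, 2)

Repeated division by 7 gives the digits low-to-high: 5974 = 3 + 6·7^1 + 2·7^2 + 3·7^3 + 2·7^4. Digit sequence: (3, 6, 2, 3, 2).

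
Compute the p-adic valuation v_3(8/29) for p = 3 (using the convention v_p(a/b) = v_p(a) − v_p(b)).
v_3(8/29) = 0

Factor powers of 3 from the numerator and denominator of the reduced fraction: 8 = 3^0 · 8 and 29 = 3^0 · 29. Apply v_p(a/b) = v_p(a) − v_p(b): v_3(8/29) = 0 − 0 = 0.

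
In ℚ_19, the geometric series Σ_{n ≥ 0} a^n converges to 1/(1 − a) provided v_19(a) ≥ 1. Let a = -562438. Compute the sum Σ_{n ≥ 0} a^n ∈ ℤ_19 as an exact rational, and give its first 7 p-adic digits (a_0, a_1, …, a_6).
Σ a^n = 1/(1 − a) = 1/562439;  first 7 digits = (1, 0, 0, 13, 14, 18, 16)

v_19(a) = 3 ≥ 1, so the series converges in ℤ_19 to 1/(1 − a) = 1/(1 − (-562438)) = 1/562439. Expand this rational in ℤ_19: compute digits iteratively via d_i = x_i mod 19, x_{i+1} = (x_i − d_i)/19. The first 7 digits are (1, 0, 0, 13, 14, 18, 16).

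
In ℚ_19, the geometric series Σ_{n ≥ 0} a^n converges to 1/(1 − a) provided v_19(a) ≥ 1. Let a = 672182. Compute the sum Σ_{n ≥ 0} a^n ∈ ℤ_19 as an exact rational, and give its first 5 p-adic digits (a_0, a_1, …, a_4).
Σ a^n = 1/(1 − a) = -1/672181;  first 5 digits = (1, 0, 0, 3, 5)

v_19(a) = 3 ≥ 1, so the series converges in ℤ_19 to 1/(1 − a) = 1/(1 − 672182) = -1/672181. Expand this rational in ℤ_19: compute digits iteratively via d_i = x_i mod 19, x_{i+1} = (x_i − d_i)/19. The first 5 digits are (1, 0, 0, 3, 5).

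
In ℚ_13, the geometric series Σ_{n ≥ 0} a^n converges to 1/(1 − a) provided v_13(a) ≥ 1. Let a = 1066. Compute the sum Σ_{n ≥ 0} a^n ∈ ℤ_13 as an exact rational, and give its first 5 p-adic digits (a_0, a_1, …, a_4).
Σ a^n = 1/(1 − a) = -1/1065;  first 5 digits = (1, 4, 9, 9, 3)

v_13(a) = 1 ≥ 1, so the series converges in ℤ_13 to 1/(1 − a) = 1/(1 − 1066) = -1/1065. Expand this rational in ℤ_13: compute digits iteratively via d_i = x_i mod 13, x_{i+1} = (x_i − d_i)/13. The first 5 digits are (1, 4, 9, 9, 3).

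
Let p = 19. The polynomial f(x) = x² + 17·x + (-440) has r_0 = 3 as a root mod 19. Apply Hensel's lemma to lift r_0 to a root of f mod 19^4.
r_3 = 89987 (mod 130321)

Hensel: r_{i+1} = r_i − f(r_i)·(f′(r_i))^{-1} mod 19^{i+2}, f′(x) = 2x + 17. Iterate:
  r_0 = 3 (mod 19)
  r_1 = 98 (mod 361)
  r_2 = 820 (mod 6859)
  r_3 = 89987 (mod 130321)
Final: r = 89987 satisfies f(r) ≡ 0 mod 19^4.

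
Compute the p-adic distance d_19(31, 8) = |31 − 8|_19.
d_19(31, 8) = 1

Step 1 — x − y = 31 − 8 = 23. Step 2 — v_19(23) = 0 (factor: 23 = (19^0 · 23); the sign does not affect v_p). Step 3 — |x − y|_19 = 19^{0} = 1.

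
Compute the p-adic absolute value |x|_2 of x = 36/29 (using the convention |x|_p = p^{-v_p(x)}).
|36/29|_2 = 1/4

Step 1 — compute v_2(x) by factoring powers of 2 out of the numerator and denominator: v_2(36/29) = 2. Step 2 — apply |x|_p = p^{-v_p(x)} = 2^{-2} = 1/4.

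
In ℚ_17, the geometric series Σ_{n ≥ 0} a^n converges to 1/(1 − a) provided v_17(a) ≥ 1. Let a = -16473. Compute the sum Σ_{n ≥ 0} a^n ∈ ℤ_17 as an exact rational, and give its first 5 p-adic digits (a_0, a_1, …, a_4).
Σ a^n = 1/(1 − a) = 1/16474;  first 5 digits = (1, 0, 11, 13, 1)

v_17(a) = 2 ≥ 1, so the series converges in ℤ_17 to 1/(1 − a) = 1/(1 − (-16473)) = 1/16474. Expand this rational in ℤ_17: compute digits iteratively via d_i = x_i mod 17, x_{i+1} = (x_i − d_i)/17. The first 5 digits are (1, 0, 11, 13, 1).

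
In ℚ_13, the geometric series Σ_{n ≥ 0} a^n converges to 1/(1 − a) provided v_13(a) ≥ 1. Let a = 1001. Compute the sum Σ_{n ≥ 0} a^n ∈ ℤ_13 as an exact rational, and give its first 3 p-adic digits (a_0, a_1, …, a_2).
Σ a^n = 1/(1 − a) = -1/1000;  first 3 digits = (1, 12, 6)

v_13(a) = 1 ≥ 1, so the series converges in ℤ_13 to 1/(1 − a) = 1/(1 − 1001) = -1/1000. Expand this rational in ℤ_13: compute digits iteratively via d_i = x_i mod 13, x_{i+1} = (x_i − d_i)/13. The first 3 digits are (1, 12, 6).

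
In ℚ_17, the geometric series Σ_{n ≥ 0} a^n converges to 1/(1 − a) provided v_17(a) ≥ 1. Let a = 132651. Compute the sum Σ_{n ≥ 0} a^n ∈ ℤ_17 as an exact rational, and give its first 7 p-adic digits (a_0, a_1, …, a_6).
Σ a^n = 1/(1 − a) = -1/132650;  first 7 digits = (1, 0, 0, 10, 1, 0, 15)

v_17(a) = 3 ≥ 1, so the series converges in ℤ_17 to 1/(1 − a) = 1/(1 − 132651) = -1/132650. Expand this rational in ℤ_17: compute digits iteratively via d_i = x_i mod 17, x_{i+1} = (x_i − d_i)/17. The first 7 digits are (1, 0, 0, 10, 1, 0, 15).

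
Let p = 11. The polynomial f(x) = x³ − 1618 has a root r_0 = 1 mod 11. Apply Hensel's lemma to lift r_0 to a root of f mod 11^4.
r_3 = 6832 (mod 14641)

Hensel: r_{i+1} = r_i − f(r_i)/f′(r_i) mod 11^{i+2}, where f′(x) = 3x². Iterate:
  r_0 = 1 (mod 11)
  r_1 = 56 (mod 121)
  r_2 = 177 (mod 1331)
  r_3 = 6832 (mod 14641)
Final: r = 6832 with f(r) ≡ 0 mod 11^4.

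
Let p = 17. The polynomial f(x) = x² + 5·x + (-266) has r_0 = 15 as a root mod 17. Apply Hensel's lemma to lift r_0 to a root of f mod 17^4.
r_3 = 83502 (mod 83521)

Hensel: r_{i+1} = r_i − f(r_i)·(f′(r_i))^{-1} mod 17^{i+2}, f′(x) = 2x + 5. Iterate:
  r_0 = 15 (mod 17)
  r_1 = 270 (mod 289)
  r_2 = 4894 (mod 4913)
  r_3 = 83502 (mod 83521)
Final: r = 83502 satisfies f(r) ≡ 0 mod 17^4.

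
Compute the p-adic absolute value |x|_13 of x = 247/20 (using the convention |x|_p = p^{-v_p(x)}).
|247/20|_13 = 1/13

Step 1 — compute v_13(x) by factoring powers of 13 out of the numerator and denominator: v_13(247/20) = 1. Step 2 — apply |x|_p = p^{-v_p(x)} = 13^{-1} = 1/13.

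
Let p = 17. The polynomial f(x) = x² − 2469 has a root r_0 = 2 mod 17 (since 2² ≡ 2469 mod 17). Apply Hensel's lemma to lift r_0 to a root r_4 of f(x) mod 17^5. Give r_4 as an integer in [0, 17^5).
r_4 = 632878 (mod 1419857)

Hensel's recurrence: r_{i+1} = r_i − f(r_i)·(f′(r_i))^{-1} mod 17^{i+2}, with f′(x) = 2x. Iterate:
  r_0 = 2 (mod 17)
  r_1 = 257 (mod 289)
  r_2 = 4014 (mod 4913)
  r_3 = 48231 (mod 83521)
  r_4 = 632878 (mod 1419857)
Final: r_4 = 632878, and one checks f(r_4) ≡ 0 mod 17^5.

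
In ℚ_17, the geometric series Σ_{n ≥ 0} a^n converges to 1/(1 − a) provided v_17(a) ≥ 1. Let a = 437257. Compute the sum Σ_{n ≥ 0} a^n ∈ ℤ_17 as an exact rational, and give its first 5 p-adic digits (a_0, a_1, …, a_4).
Σ a^n = 1/(1 − a) = -1/437256;  first 5 digits = (1, 0, 0, 4, 5)

v_17(a) = 3 ≥ 1, so the series converges in ℤ_17 to 1/(1 − a) = 1/(1 − 437257) = -1/437256. Expand this rational in ℤ_17: compute digits iteratively via d_i = x_i mod 17, x_{i+1} = (x_i − d_i)/17. The first 5 digits are (1, 0, 0, 4, 5).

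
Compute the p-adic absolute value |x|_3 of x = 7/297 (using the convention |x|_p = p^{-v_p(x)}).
|7/297|_3 = 27

Step 1 — compute v_3(x) by factoring powers of 3 out of the numerator and denominator: v_3(7/297) = -3. Step 2 — apply |x|_p = p^{-v_p(x)} = 3^{3} = 27.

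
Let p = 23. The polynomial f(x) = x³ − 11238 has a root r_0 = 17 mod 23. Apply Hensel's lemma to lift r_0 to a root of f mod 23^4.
r_3 = 232478 (mod 279841)

Hensel: r_{i+1} = r_i − f(r_i)/f′(r_i) mod 23^{i+2}, where f′(x) = 3x². Iterate:
  r_0 = 17 (mod 23)
  r_1 = 247 (mod 529)
  r_2 = 1305 (mod 12167)
  r_3 = 232478 (mod 279841)
Final: r = 232478 with f(r) ≡ 0 mod 23^4.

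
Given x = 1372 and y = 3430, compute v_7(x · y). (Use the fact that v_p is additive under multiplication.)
v_7(4705960) = 6

v_p(x) = 3 (factor: 1372 = 7^3 · 4); v_p(y) = 3 (factor: 3430 = 7^3 · 10). Additivity: v_p(xy) = v_p(x) + v_p(y) = 3 + 3 = 6. (Direct check: xy = 4705960 = 7^6 · (40).)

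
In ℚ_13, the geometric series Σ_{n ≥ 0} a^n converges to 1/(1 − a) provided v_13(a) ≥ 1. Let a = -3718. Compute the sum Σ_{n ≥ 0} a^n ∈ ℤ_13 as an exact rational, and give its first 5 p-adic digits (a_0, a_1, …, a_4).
Σ a^n = 1/(1 − a) = 1/3719;  first 5 digits = (1, 0, 4, 11, 2)

v_13(a) = 2 ≥ 1, so the series converges in ℤ_13 to 1/(1 − a) = 1/(1 − (-3718)) = 1/3719. Expand this rational in ℤ_13: compute digits iteratively via d_i = x_i mod 13, x_{i+1} = (x_i − d_i)/13. The first 5 digits are (1, 0, 4, 11, 2).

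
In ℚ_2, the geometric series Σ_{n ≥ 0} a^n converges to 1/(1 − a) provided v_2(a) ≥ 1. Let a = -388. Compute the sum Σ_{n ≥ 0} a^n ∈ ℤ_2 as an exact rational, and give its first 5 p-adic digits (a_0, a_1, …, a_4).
Σ a^n = 1/(1 − a) = 1/389;  first 5 digits = (1, 0, 1, 1, 0)

v_2(a) = 2 ≥ 1, so the series converges in ℤ_2 to 1/(1 − a) = 1/(1 − (-388)) = 1/389. Expand this rational in ℤ_2: compute digits iteratively via d_i = x_i mod 2, x_{i+1} = (x_i − d_i)/2. The first 5 digits are (1, 0, 1, 1, 0).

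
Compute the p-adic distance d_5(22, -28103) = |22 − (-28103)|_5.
d_5(22, -28103) = 1/3125

Step 1 — x − y = 22 − (-28103) = 28125. Step 2 — v_5(28125) = 5 (factor: 28125 = (5^5 · 9); the sign does not affect v_p). Step 3 — |x − y|_5 = 5^{-5} = 1/3125.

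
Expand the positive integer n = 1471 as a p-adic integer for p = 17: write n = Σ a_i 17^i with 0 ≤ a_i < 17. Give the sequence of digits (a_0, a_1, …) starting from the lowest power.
(a_0, a_1, …) = (9, 1, 5)

Repeated division by 17 gives the digits low-to-high: 1471 = 9 + 1·17^1 + 5·17^2. Digit sequence: (9, 1, 5).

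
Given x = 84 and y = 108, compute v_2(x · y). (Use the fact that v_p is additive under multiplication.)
v_2(9072) = 4

v_p(x) = 2 (factor: 84 = 2^2 · 21); v_p(y) = 2 (factor: 108 = 2^2 · 27). Additivity: v_p(xy) = v_p(x) + v_p(y) = 2 + 2 = 4. (Direct check: xy = 9072 = 2^4 · (567).)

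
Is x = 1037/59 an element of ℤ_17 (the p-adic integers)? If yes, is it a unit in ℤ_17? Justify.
x ∈ ℤ_17 but not a unit; v_17(x) = 1 > 0

ℤ_17 = {x ∈ ℚ_17 : v_17(x) ≥ 0} and ℤ_17^× = {x ∈ ℤ_17 : v_17(x) = 0}. Here v_17(1037/59) = v_17(num) − v_17(den) = 1; compare against these criteria.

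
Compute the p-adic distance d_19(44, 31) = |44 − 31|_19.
d_19(44, 31) = 1

Step 1 — x − y = 44 − 31 = 13. Step 2 — v_19(13) = 0 (factor: 13 = (19^0 · 13); the sign does not affect v_p). Step 3 — |x − y|_19 = 19^{0} = 1.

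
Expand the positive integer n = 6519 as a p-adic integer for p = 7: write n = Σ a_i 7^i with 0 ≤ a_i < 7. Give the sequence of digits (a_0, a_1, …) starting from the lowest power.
(a_0, a_1, …) = (2, 0, 0, 5, 2)

Repeated division by 7 gives the digits low-to-high: 6519 = 2 + 5·7^3 + 2·7^4. Digit sequence: (2, 0, 0, 5, 2).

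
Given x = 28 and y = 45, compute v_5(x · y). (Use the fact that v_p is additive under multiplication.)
v_5(1260) = 1

v_p(x) = 0 (factor: 28 = 5^0 · 28); v_p(y) = 1 (factor: 45 = 5^1 · 9). Additivity: v_p(xy) = v_p(x) + v_p(y) = 0 + 1 = 1. (Direct check: xy = 1260 = 5^1 · (252).)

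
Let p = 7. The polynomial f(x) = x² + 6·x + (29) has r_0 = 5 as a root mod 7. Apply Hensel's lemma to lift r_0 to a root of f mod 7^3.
r_2 = 61 (mod 343)

Hensel: r_{i+1} = r_i − f(r_i)·(f′(r_i))^{-1} mod 7^{i+2}, f′(x) = 2x + 6. Iterate:
  r_0 = 5 (mod 7)
  r_1 = 12 (mod 49)
  r_2 = 61 (mod 343)
Final: r = 61 satisfies f(r) ≡ 0 mod 7^3.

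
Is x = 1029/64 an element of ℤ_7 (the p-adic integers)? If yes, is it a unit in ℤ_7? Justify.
x ∈ ℤ_7 but not a unit; v_7(x) = 3 > 0

ℤ_7 = {x ∈ ℚ_7 : v_7(x) ≥ 0} and ℤ_7^× = {x ∈ ℤ_7 : v_7(x) = 0}. Here v_7(1029/64) = v_7(num) − v_7(den) = 3; compare against these criteria.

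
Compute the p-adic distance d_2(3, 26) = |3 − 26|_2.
d_2(3, 26) = 1

Step 1 — x − y = 3 − 26 = -23. Step 2 — v_2(-23) = 0 (factor: -23 = −(2^0 · 23); the sign does not affect v_p). Step 3 — |x − y|_2 = 2^{0} = 1.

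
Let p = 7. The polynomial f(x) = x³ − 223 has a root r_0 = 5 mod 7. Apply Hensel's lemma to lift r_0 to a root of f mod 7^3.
r_2 = 299 (mod 343)

Hensel: r_{i+1} = r_i − f(r_i)/f′(r_i) mod 7^{i+2}, where f′(x) = 3x². Iterate:
  r_0 = 5 (mod 7)
  r_1 = 5 (mod 49)
  r_2 = 299 (mod 343)
Final: r = 299 with f(r) ≡ 0 mod 7^3.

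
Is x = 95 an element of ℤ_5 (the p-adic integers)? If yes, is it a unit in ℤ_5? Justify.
x ∈ ℤ_5 but not a unit; v_5(x) = 1 > 0

ℤ_5 = {x ∈ ℚ_5 : v_5(x) ≥ 0} and ℤ_5^× = {x ∈ ℤ_5 : v_5(x) = 0}. Here v_5(95) = v_5(num) − v_5(den) = 1; compare against these criteria.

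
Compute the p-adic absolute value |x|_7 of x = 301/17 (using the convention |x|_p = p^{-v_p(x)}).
|301/17|_7 = 1/7

Step 1 — compute v_7(x) by factoring powers of 7 out of the numerator and denominator: v_7(301/17) = 1. Step 2 — apply |x|_p = p^{-v_p(x)} = 7^{-1} = 1/7.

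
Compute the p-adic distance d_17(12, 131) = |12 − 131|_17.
d_17(12, 131) = 1/17

Step 1 — x − y = 12 − 131 = -119. Step 2 — v_17(-119) = 1 (factor: -119 = −(17^1 · 7); the sign does not affect v_p). Step 3 — |x − y|_17 = 17^{-1} = 1/17.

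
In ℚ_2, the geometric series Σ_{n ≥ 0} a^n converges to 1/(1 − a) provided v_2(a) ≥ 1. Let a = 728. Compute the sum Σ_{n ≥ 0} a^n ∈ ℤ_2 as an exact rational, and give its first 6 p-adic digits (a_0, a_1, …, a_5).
Σ a^n = 1/(1 − a) = -1/727;  first 6 digits = (1, 0, 0, 1, 1, 0)

v_2(a) = 3 ≥ 1, so the series converges in ℤ_2 to 1/(1 − a) = 1/(1 − 728) = -1/727. Expand this rational in ℤ_2: compute digits iteratively via d_i = x_i mod 2, x_{i+1} = (x_i − d_i)/2. The first 6 digits are (1, 0, 0, 1, 1, 0).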